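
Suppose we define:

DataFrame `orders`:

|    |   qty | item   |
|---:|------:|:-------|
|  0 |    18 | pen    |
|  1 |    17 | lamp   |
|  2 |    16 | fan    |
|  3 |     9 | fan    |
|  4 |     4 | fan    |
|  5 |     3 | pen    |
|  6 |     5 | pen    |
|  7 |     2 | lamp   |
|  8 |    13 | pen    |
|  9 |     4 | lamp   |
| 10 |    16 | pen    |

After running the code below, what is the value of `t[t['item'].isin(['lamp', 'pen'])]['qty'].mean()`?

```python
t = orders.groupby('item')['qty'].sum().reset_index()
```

group by item, sum of qty:
item
fan     29
lamp    23
pen     55
Name: qty, dtype: int64
reset_index():
   item  qty
0   fan   29
1  lamp   23
2   pen   55
filter rows where item in ['lamp', 'pen']:
   item  qty
1  lamp   23
2   pen   55

39.0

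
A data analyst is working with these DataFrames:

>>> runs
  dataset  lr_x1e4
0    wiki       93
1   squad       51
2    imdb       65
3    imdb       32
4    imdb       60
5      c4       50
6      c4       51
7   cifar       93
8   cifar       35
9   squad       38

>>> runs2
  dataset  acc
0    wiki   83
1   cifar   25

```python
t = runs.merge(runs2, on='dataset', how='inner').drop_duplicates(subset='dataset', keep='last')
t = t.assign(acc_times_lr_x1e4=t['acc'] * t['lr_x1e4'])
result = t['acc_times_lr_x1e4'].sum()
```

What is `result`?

8594

merge on 'dataset' (how='inner') → 3 rows:
  dataset  lr_x1e4  acc
0    wiki       93   83
1   cifar       93   25
2   cifar       35   25
drop duplicate dataset (keep=last):
  dataset  lr_x1e4  acc
0    wiki       93   83
2   cifar       35   25
add column acc_times_lr_x1e4 = t['acc'] * t['lr_x1e4']:
  dataset  lr_x1e4  acc  acc_times_lr_x1e4
0    wiki       93   83               7719
2   cifar       35   25                875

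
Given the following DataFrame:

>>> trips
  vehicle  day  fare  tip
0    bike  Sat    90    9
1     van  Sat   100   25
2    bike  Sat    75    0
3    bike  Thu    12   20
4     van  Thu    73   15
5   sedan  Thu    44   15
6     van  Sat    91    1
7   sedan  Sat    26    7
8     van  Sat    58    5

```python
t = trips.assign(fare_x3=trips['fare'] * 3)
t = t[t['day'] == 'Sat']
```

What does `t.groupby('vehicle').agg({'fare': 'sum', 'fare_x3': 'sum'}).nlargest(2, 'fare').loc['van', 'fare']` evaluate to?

add column fare_x3 = trips['fare'] * 3:
  vehicle  day  fare  tip  fare_x3
0    bike  Sat    90    9      270
1     van  Sat   100   25      300
2    bike  Sat    75    0      225
3    bike  Thu    12   20       36
4     van  Thu    73   15      219
5   sedan  Thu    44   15      132
6     van  Sat    91    1      273
7   sedan  Sat    26    7       78
8     van  Sat    58    5      174
filter rows where day == 'Sat':
  vehicle  day  fare  tip  fare_x3
0    bike  Sat    90    9      270
1     van  Sat   100   25      300
2    bike  Sat    75    0      225
6     van  Sat    91    1      273
7   sedan  Sat    26    7       78
8     van  Sat    58    5      174
group by vehicle: sum(fare), sum(fare_x3):
         fare  fare_x3
vehicle               
bike      165      495
sedan      26       78
van       249      747
take 2 rows with largest fare:
         fare  fare_x3
vehicle               
van       249      747
bike      165      495
Finally, value at row 'van', column 'fare' = 249.

249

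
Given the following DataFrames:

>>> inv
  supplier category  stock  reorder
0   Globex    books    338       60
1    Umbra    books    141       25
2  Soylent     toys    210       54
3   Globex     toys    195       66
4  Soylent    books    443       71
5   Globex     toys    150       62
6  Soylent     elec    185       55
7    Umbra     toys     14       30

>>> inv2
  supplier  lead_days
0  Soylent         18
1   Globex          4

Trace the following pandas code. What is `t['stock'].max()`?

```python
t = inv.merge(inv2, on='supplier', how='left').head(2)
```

338

merge on 'supplier' (how='left') → 8 rows:
  supplier category  stock  reorder  lead_days
0   Globex    books    338       60        4.0
1    Umbra    books    141       25        NaN
2  Soylent     toys    210       54       18.0
3   Globex     toys    195       66        4.0
4  Soylent    books    443       71       18.0
5   Globex     toys    150       62        4.0
6  Soylent     elec    185       55       18.0
7    Umbra     toys     14       30        NaN
take first 2 rows:
  supplier category  stock  reorder  lead_days
0   Globex    books    338       60        4.0
1    Umbra    books    141       25        NaN
The max of column 'stock' is 338.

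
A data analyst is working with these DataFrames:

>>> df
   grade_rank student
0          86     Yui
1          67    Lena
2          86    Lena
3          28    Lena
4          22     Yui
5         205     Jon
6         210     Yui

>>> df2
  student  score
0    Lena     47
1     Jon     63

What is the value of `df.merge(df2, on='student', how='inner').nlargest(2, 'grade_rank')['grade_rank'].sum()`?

merge on 'student' (how='inner') → 4 rows:
   grade_rank student  score
0          67    Lena     47
1          86    Lena     47
2          28    Lena     47
3         205     Jon     63
take 2 rows with largest grade_rank:
   grade_rank student  score
3         205     Jon     63
1          86    Lena     47
So sum() = 291.

291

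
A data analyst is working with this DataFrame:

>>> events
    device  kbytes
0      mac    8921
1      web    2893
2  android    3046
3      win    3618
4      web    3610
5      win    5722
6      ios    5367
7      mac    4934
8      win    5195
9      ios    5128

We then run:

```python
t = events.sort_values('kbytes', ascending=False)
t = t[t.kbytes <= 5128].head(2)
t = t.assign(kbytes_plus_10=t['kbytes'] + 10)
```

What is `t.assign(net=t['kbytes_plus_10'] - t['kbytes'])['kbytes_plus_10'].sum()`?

10082

sort by kbytes descending:
    device  kbytes
0      mac    8921
5      win    5722
6      ios    5367
8      win    5195
9      ios    5128
7      mac    4934
3      win    3618
4      web    3610
2  android    3046
1      web    2893
filter rows where kbytes <= 5128:
    device  kbytes
9      ios    5128
7      mac    4934
3      win    3618
4      web    3610
2  android    3046
1      web    2893
take first 2 rows:
  device  kbytes
9    ios    5128
7    mac    4934
add column kbytes_plus_10 = t['kbytes'] + 10:
  device  kbytes  kbytes_plus_10
9    ios    5128            5138
7    mac    4934            4944
add column net = t['kbytes_plus_10'] - t['kbytes']:
  device  kbytes  kbytes_plus_10  net
9    ios    5128            5138   10
7    mac    4934            4944   10
Reading off the sum of column 'kbytes_plus_10', we get 10082.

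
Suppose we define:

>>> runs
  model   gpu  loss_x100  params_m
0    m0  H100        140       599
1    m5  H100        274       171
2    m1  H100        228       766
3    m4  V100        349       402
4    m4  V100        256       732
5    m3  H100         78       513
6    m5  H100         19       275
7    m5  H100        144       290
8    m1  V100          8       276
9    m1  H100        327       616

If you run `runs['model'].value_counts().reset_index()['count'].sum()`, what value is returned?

10

value_counts of model:
model
m5    3
m1    3
m4    2
m0    1
m3    1
Name: count, dtype: int64
reset_index():
  model  count
0    m5      3
1    m1      3
2    m4      2
3    m0      1
4    m3      1
sum of column 'count' → 10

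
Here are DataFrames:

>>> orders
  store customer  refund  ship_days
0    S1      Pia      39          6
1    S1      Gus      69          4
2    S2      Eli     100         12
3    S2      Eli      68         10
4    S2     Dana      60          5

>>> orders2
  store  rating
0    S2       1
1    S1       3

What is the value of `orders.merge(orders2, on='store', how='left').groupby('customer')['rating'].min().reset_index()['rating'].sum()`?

merge on 'store' (how='left') → 5 rows:
  store customer  refund  ship_days  rating
0    S1      Pia      39          6       3
1    S1      Gus      69          4       3
2    S2      Eli     100         12       1
3    S2      Eli      68         10       1
4    S2     Dana      60          5       1
group by customer, min of rating:
customer
Dana    1
Eli     1
Gus     3
Pia     3
Name: rating, dtype: int64
reset_index():
  customer  rating
0     Dana       1
1      Eli       1
2      Gus       3
3      Pia       3
So sum() = 8.

8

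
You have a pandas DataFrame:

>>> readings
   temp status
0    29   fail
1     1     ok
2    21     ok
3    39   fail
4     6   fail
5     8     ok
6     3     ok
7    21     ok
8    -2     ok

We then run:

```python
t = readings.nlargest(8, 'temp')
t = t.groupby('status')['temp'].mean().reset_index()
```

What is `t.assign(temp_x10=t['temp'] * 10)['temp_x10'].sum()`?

354.666666667

take 8 rows with largest temp:
   temp status
3    39   fail
0    29   fail
2    21     ok
7    21     ok
5     8     ok
4     6   fail
6     3     ok
1     1     ok
group by status, mean of temp:
status
fail    24.666667
ok      10.800000
Name: temp, dtype: float64
reset_index():
  status       temp
0   fail  24.666667
1     ok  10.800000
add column temp_x10 = t['temp'] * 10:
  status       temp    temp_x10
0   fail  24.666667  246.666667
1     ok  10.800000  108.000000
So sum() = 354.666666667.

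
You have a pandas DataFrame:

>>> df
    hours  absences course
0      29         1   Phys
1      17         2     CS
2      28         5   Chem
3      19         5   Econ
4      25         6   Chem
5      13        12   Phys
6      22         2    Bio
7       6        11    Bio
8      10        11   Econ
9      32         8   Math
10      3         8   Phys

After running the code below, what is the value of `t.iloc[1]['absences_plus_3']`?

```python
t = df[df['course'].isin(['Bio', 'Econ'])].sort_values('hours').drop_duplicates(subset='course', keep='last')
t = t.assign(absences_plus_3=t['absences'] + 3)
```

5

filter rows where course in ['Bio', 'Econ']:
   hours  absences course
3     19         5   Econ
6     22         2    Bio
7      6        11    Bio
8     10        11   Econ
sort by hours:
   hours  absences course
7      6        11    Bio
8     10        11   Econ
3     19         5   Econ
6     22         2    Bio
drop duplicate course (keep=last):
   hours  absences course
3     19         5   Econ
6     22         2    Bio
add column absences_plus_3 = t['absences'] + 3:
   hours  absences course  absences_plus_3
3     19         5   Econ                8
6     22         2    Bio                5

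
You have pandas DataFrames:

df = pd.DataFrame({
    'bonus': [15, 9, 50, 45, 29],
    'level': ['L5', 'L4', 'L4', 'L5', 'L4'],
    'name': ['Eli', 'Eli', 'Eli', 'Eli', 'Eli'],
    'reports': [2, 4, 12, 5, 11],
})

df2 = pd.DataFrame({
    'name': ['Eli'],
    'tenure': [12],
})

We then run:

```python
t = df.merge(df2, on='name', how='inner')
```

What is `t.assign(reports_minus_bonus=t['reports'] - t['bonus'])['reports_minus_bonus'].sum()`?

-114

merge on 'name' (how='inner') → 5 rows:
   bonus level name  reports  tenure
0     15    L5  Eli        2      12
1      9    L4  Eli        4      12
2     50    L4  Eli       12      12
3     45    L5  Eli        5      12
4     29    L4  Eli       11      12
add column reports_minus_bonus = t['reports'] - t['bonus']:
   bonus level name  reports  tenure  reports_minus_bonus
0     15    L5  Eli        2      12                  -13
1      9    L4  Eli        4      12                   -5
2     50    L4  Eli       12      12                  -38
3     45    L5  Eli        5      12                  -40
4     29    L4  Eli       11      12                  -18
sum of column 'reports_minus_bonus' → -114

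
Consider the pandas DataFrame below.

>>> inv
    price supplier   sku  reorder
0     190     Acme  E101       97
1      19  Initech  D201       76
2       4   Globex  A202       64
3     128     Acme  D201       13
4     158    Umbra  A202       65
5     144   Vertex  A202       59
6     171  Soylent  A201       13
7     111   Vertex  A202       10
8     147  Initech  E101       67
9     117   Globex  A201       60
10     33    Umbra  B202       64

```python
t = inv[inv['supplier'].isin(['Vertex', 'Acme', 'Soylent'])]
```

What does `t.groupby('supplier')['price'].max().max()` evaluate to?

190

filter rows where supplier in ['Vertex', 'Acme', 'Soylent']:
   price supplier   sku  reorder
0    190     Acme  E101       97
3    128     Acme  D201       13
5    144   Vertex  A202       59
6    171  Soylent  A201       13
7    111   Vertex  A202       10
group by supplier, max of price:
supplier
Acme       190
Soylent    171
Vertex     144
Name: price, dtype: int64
So max() = 190.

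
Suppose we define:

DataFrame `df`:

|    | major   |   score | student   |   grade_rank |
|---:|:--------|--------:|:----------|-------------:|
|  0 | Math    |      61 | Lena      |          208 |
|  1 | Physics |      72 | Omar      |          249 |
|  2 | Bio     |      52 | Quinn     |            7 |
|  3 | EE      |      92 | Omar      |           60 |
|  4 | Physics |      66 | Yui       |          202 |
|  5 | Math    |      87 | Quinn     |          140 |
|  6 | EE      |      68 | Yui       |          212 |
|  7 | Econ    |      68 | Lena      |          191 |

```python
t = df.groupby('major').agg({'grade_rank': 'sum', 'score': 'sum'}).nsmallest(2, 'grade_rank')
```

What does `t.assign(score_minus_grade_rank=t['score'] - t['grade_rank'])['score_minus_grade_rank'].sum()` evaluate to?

-78

group by major: sum(grade_rank), sum(score):
         grade_rank  score
major                     
Bio               7     52
EE              272    160
Econ            191     68
Math            348    148
Physics         451    138
take 2 rows with smallest grade_rank:
       grade_rank  score
major                   
Bio             7     52
Econ          191     68
add column score_minus_grade_rank = t['score'] - t['grade_rank']:
       grade_rank  score  score_minus_grade_rank
major                                           
Bio             7     52                      45
Econ          191     68                    -123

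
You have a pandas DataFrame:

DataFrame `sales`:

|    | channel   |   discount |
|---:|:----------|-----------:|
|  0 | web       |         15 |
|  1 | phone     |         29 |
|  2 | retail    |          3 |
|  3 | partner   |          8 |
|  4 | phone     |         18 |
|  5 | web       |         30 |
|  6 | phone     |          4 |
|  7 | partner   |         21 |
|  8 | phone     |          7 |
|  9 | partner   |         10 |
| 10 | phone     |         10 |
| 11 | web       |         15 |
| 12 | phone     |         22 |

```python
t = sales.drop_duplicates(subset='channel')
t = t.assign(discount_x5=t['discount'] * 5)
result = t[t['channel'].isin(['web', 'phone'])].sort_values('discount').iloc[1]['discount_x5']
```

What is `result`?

drop duplicate channel (keep=first):
   channel  discount
0      web        15
1    phone        29
2   retail         3
3  partner         8
add column discount_x5 = t['discount'] * 5:
   channel  discount  discount_x5
0      web        15           75
1    phone        29          145
2   retail         3           15
3  partner         8           40
filter rows where channel in ['web', 'phone']:
  channel  discount  discount_x5
0     web        15           75
1   phone        29          145
sort by discount:
  channel  discount  discount_x5
0     web        15           75
1   phone        29          145

145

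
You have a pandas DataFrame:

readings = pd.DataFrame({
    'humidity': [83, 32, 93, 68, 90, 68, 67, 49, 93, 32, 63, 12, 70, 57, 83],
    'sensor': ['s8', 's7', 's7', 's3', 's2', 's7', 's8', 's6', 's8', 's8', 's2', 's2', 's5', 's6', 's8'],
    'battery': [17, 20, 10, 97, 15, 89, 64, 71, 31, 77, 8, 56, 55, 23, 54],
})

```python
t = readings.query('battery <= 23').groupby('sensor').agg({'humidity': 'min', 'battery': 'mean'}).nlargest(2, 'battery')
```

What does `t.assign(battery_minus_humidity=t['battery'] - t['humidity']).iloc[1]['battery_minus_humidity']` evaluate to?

filter rows where battery <= 23:
    humidity sensor  battery
0         83     s8       17
1         32     s7       20
2         93     s7       10
4         90     s2       15
10        63     s2        8
13        57     s6       23
group by sensor: min(humidity), mean(battery):
        humidity  battery
sensor                   
s2            63     11.5
s6            57     23.0
s7            32     15.0
s8            83     17.0
take 2 rows with largest battery:
        humidity  battery
sensor                   
s6            57     23.0
s8            83     17.0
add column battery_minus_humidity = t['battery'] - t['humidity']:
        humidity  battery  battery_minus_humidity
sensor                                           
s6            57     23.0                   -34.0
s8            83     17.0                   -66.0
Then the value at position 1, column 'battery_minus_humidity': -66.0

-66.0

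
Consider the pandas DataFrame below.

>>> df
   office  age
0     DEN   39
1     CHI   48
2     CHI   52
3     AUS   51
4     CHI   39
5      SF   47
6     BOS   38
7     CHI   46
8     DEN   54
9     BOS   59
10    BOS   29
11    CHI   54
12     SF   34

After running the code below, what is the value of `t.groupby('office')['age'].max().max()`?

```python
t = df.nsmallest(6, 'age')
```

take 6 rows with smallest age:
   office  age
10    BOS   29
12     SF   34
6     BOS   38
0     DEN   39
4     CHI   39
7     CHI   46
group by office, max of age:
office
BOS    38
CHI    46
DEN    39
SF     34
Name: age, dtype: int64
Finally, max of the resulting series = 46.

46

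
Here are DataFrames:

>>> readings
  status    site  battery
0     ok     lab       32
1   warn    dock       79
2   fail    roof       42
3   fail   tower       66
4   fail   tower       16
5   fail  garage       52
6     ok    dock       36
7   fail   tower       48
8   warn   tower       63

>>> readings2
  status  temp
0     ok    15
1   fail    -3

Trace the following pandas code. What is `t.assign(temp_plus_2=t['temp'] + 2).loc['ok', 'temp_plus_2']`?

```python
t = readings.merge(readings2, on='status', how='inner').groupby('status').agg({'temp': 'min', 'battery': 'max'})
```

17

merge on 'status' (how='inner') → 7 rows:
  status    site  battery  temp
0     ok     lab       32    15
1   fail    roof       42    -3
2   fail   tower       66    -3
3   fail   tower       16    -3
4   fail  garage       52    -3
5     ok    dock       36    15
6   fail   tower       48    -3
group by status: min(temp), max(battery):
        temp  battery
status               
fail      -3       66
ok        15       36
add column temp_plus_2 = t['temp'] + 2:
        temp  battery  temp_plus_2
status                            
fail      -3       66           -1
ok        15       36           17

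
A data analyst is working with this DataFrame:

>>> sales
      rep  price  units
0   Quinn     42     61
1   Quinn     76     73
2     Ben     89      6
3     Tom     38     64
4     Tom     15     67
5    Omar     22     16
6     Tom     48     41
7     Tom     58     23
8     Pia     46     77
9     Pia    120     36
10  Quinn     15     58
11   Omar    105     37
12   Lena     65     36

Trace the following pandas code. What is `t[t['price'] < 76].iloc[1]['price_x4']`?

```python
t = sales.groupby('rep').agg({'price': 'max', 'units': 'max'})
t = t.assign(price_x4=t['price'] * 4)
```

232

group by rep: max(price), max(units):
       price  units
rep                
Ben       89      6
Lena      65     36
Omar     105     37
Pia      120     77
Quinn     76     73
Tom       58     67
add column price_x4 = t['price'] * 4:
       price  units  price_x4
rep                          
Ben       89      6       356
Lena      65     36       260
Omar     105     37       420
Pia      120     77       480
Quinn     76     73       304
Tom       58     67       232
filter rows where price < 76:
      price  units  price_x4
rep                         
Lena     65     36       260
Tom      58     67       232
The value at position 1, column 'price_x4' is 232.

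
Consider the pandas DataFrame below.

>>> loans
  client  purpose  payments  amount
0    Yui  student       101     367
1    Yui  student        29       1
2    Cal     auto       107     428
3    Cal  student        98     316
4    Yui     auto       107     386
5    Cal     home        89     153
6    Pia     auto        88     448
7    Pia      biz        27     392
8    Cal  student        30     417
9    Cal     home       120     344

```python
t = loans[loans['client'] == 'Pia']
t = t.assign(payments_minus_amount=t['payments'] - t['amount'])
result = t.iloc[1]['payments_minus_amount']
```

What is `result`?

filter rows where client == 'Pia':
  client purpose  payments  amount
6    Pia    auto        88     448
7    Pia     biz        27     392
add column payments_minus_amount = t['payments'] - t['amount']:
  client purpose  payments  amount  payments_minus_amount
6    Pia    auto        88     448                   -360
7    Pia     biz        27     392                   -365

-365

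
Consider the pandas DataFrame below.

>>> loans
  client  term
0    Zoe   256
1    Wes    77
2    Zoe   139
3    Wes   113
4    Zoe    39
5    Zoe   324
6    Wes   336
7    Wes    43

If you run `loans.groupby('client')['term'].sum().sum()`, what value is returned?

group by client, sum of term:
client
Wes    569
Zoe    758
Name: term, dtype: int64
Then the sum of the resulting series: 1327

1327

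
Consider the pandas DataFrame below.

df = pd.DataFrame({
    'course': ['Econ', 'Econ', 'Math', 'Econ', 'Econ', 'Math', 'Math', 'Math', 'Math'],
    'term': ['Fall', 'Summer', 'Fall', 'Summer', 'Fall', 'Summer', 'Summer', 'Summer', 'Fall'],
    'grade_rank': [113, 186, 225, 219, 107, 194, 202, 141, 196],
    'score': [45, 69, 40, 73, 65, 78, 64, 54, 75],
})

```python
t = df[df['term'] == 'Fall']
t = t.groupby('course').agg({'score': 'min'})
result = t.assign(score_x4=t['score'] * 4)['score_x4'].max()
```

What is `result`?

filter rows where term == 'Fall':
  course  term  grade_rank  score
0   Econ  Fall         113     45
2   Math  Fall         225     40
4   Econ  Fall         107     65
8   Math  Fall         196     75
group by course, min of score:
        score
course       
Econ       45
Math       40
add column score_x4 = t['score'] * 4:
        score  score_x4
course                 
Econ       45       180
Math       40       160
Hence 180.

180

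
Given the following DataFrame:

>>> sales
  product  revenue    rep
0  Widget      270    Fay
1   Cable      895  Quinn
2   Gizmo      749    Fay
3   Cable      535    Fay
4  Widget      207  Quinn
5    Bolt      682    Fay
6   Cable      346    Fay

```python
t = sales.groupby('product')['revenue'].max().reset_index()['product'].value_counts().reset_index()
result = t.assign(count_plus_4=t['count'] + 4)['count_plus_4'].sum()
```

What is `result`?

20

group by product, max of revenue:
product
Bolt      682
Cable     895
Gizmo     749
Widget    270
Name: revenue, dtype: int64
reset_index():
  product  revenue
0    Bolt      682
1   Cable      895
2   Gizmo      749
3  Widget      270
value_counts of product:
product
Bolt      1
Cable     1
Gizmo     1
Widget    1
Name: count, dtype: int64
reset_index():
  product  count
0    Bolt      1
1   Cable      1
2   Gizmo      1
3  Widget      1
add column count_plus_4 = t['count'] + 4:
  product  count  count_plus_4
0    Bolt      1             5
1   Cable      1             5
2   Gizmo      1             5
3  Widget      1             5
Reading off the sum of column 'count_plus_4', we get 20.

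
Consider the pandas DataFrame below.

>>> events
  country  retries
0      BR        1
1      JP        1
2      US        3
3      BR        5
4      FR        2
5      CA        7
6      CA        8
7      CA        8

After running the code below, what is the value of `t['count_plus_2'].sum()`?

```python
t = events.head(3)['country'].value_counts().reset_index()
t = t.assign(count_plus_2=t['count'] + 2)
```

9

take first 3 rows:
  country  retries
0      BR        1
1      JP        1
2      US        3
value_counts of country:
country
BR    1
JP    1
US    1
Name: count, dtype: int64
reset_index():
  country  count
0      BR      1
1      JP      1
2      US      1
add column count_plus_2 = t['count'] + 2:
  country  count  count_plus_2
0      BR      1             3
1      JP      1             3
2      US      1             3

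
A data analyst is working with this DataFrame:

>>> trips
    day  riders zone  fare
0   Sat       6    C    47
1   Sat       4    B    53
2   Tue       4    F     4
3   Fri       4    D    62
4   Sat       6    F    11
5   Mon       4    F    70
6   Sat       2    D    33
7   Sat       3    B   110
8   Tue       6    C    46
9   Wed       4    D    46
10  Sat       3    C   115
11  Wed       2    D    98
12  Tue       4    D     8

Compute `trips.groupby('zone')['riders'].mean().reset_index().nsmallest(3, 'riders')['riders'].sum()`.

group by zone, mean of riders:
zone
B    3.500000
C    5.000000
D    3.200000
F    4.666667
Name: riders, dtype: float64
reset_index():
  zone    riders
0    B  3.500000
1    C  5.000000
2    D  3.200000
3    F  4.666667
take 3 rows with smallest riders:
  zone    riders
2    D  3.200000
0    B  3.500000
3    F  4.666667

11.3666666667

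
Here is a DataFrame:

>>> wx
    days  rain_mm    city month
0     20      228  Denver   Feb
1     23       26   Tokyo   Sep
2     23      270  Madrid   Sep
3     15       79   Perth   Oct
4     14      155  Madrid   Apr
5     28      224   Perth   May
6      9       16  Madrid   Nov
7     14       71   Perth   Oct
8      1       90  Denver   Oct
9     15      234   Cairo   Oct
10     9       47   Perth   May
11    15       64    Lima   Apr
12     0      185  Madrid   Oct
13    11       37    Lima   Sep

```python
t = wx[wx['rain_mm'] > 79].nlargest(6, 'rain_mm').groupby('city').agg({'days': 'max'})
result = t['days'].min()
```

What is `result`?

15

filter rows where rain_mm > 79:
    days  rain_mm    city month
0     20      228  Denver   Feb
2     23      270  Madrid   Sep
4     14      155  Madrid   Apr
5     28      224   Perth   May
8      1       90  Denver   Oct
9     15      234   Cairo   Oct
12     0      185  Madrid   Oct
take 6 rows with largest rain_mm:
    days  rain_mm    city month
2     23      270  Madrid   Sep
9     15      234   Cairo   Oct
0     20      228  Denver   Feb
5     28      224   Perth   May
12     0      185  Madrid   Oct
4     14      155  Madrid   Apr
group by city, max of days:
        days
city        
Cairo     15
Denver    20
Madrid    23
Perth     28
Taking the min of column 'days' gives 15.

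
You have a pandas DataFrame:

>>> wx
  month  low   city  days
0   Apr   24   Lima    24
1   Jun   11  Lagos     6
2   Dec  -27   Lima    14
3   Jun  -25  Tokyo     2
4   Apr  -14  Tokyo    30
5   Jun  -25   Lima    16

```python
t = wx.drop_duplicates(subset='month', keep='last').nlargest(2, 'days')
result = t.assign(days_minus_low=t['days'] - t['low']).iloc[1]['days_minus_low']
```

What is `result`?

drop duplicate month (keep=last):
  month  low   city  days
2   Dec  -27   Lima    14
4   Apr  -14  Tokyo    30
5   Jun  -25   Lima    16
take 2 rows with largest days:
  month  low   city  days
4   Apr  -14  Tokyo    30
5   Jun  -25   Lima    16
add column days_minus_low = t['days'] - t['low']:
  month  low   city  days  days_minus_low
4   Apr  -14  Tokyo    30              44
5   Jun  -25   Lima    16              41
Reading off the value at position 1, column 'days_minus_low', we get 41.

41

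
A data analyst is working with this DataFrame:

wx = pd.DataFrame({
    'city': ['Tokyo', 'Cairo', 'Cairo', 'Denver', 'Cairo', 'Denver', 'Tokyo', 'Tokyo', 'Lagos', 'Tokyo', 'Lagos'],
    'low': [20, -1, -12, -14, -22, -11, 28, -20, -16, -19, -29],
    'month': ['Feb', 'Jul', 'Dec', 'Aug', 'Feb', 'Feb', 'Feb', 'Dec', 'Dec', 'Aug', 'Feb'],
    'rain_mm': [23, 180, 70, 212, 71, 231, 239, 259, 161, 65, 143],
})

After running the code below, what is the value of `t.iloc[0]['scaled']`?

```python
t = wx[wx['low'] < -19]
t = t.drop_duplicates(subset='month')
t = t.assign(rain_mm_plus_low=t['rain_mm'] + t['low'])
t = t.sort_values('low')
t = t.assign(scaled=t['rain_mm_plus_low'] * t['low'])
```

-1078

filter rows where low < -19:
     city  low month  rain_mm
4   Cairo  -22   Feb       71
7   Tokyo  -20   Dec      259
10  Lagos  -29   Feb      143
drop duplicate month (keep=first):
    city  low month  rain_mm
4  Cairo  -22   Feb       71
7  Tokyo  -20   Dec      259
add column rain_mm_plus_low = t['rain_mm'] + t['low']:
    city  low month  rain_mm  rain_mm_plus_low
4  Cairo  -22   Feb       71                49
7  Tokyo  -20   Dec      259               239
sort by low:
    city  low month  rain_mm  rain_mm_plus_low
4  Cairo  -22   Feb       71                49
7  Tokyo  -20   Dec      259               239
add column scaled = t['rain_mm_plus_low'] * t['low']:
    city  low month  rain_mm  rain_mm_plus_low  scaled
4  Cairo  -22   Feb       71                49   -1078
7  Tokyo  -20   Dec      259               239   -4780
Finally, value at position 0, column 'scaled' = -1078.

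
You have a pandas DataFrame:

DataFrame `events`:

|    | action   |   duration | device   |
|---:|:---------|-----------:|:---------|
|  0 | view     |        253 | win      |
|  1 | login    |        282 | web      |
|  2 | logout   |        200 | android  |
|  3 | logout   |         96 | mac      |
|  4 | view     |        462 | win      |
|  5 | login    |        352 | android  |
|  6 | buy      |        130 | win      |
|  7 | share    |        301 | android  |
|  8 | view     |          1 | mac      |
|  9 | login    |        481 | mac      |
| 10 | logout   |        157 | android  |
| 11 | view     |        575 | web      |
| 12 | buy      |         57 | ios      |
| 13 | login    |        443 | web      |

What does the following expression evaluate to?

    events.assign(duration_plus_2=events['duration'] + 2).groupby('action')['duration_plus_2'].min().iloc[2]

add column duration_plus_2 = events['duration'] + 2:
    action  duration   device  duration_plus_2
0     view       253      win              255
1    login       282      web              284
2   logout       200  android              202
3   logout        96      mac               98
4     view       462      win              464
5    login       352  android              354
6      buy       130      win              132
7    share       301  android              303
8     view         1      mac                3
9    login       481      mac              483
10  logout       157  android              159
11    view       575      web              577
12     buy        57      ios               59
13   login       443      web              445
group by action, min of duration_plus_2:
action
buy        59
login     284
logout     98
share     303
view        3
Name: duration_plus_2, dtype: int64
The value at position 2 is 98.

98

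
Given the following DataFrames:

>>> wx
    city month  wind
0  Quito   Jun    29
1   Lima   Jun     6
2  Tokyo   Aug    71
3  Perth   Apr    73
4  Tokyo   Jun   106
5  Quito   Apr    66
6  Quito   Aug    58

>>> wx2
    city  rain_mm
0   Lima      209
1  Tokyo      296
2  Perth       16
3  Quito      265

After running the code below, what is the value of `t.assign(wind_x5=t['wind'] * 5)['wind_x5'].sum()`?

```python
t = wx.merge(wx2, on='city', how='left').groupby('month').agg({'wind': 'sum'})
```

2045

merge on 'city' (how='left') → 7 rows:
    city month  wind  rain_mm
0  Quito   Jun    29      265
1   Lima   Jun     6      209
2  Tokyo   Aug    71      296
3  Perth   Apr    73       16
4  Tokyo   Jun   106      296
5  Quito   Apr    66      265
6  Quito   Aug    58      265
group by month, sum of wind:
       wind
month      
Apr     139
Aug     129
Jun     141
add column wind_x5 = t['wind'] * 5:
       wind  wind_x5
month               
Apr     139      695
Aug     129      645
Jun     141      705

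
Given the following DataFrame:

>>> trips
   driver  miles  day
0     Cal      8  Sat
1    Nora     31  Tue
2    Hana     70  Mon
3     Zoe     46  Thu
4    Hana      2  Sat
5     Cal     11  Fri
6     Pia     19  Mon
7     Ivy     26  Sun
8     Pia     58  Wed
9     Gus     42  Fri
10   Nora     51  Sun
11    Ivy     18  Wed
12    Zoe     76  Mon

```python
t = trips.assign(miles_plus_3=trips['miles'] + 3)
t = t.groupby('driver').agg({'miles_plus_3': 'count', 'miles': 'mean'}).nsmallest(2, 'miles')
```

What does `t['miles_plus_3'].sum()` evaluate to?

4

add column miles_plus_3 = trips['miles'] + 3:
   driver  miles  day  miles_plus_3
0     Cal      8  Sat            11
1    Nora     31  Tue            34
2    Hana     70  Mon            73
3     Zoe     46  Thu            49
4    Hana      2  Sat             5
5     Cal     11  Fri            14
6     Pia     19  Mon            22
7     Ivy     26  Sun            29
8     Pia     58  Wed            61
9     Gus     42  Fri            45
10   Nora     51  Sun            54
11    Ivy     18  Wed            21
12    Zoe     76  Mon            79
group by driver: count(miles_plus_3), mean(miles):
        miles_plus_3  miles
driver                     
Cal                2    9.5
Gus                1   42.0
Hana               2   36.0
Ivy                2   22.0
Nora               2   41.0
Pia                2   38.5
Zoe                2   61.0
take 2 rows with smallest miles:
        miles_plus_3  miles
driver                     
Cal                2    9.5
Ivy                2   22.0
Hence 4.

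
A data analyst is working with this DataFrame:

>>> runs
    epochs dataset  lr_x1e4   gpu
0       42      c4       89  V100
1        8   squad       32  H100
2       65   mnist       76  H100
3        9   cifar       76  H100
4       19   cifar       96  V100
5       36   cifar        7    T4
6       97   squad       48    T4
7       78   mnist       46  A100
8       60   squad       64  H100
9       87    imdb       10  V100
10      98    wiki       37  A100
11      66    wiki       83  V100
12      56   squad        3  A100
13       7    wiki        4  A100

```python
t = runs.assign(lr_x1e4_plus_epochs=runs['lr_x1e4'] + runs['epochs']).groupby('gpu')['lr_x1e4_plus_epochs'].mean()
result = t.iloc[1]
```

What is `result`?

97.5

add column lr_x1e4_plus_epochs = runs['lr_x1e4'] + runs['epochs']:
    epochs dataset  lr_x1e4   gpu  lr_x1e4_plus_epochs
0       42      c4       89  V100                  131
1        8   squad       32  H100                   40
2       65   mnist       76  H100                  141
3        9   cifar       76  H100                   85
4       19   cifar       96  V100                  115
5       36   cifar        7    T4                   43
6       97   squad       48    T4                  145
7       78   mnist       46  A100                  124
8       60   squad       64  H100                  124
9       87    imdb       10  V100                   97
10      98    wiki       37  A100                  135
11      66    wiki       83  V100                  149
12      56   squad        3  A100                   59
13       7    wiki        4  A100                   11
group by gpu, mean of lr_x1e4_plus_epochs:
gpu
A100     82.25
H100     97.50
T4       94.00
V100    123.00
Name: lr_x1e4_plus_epochs, dtype: float64
value at position 1 → 97.5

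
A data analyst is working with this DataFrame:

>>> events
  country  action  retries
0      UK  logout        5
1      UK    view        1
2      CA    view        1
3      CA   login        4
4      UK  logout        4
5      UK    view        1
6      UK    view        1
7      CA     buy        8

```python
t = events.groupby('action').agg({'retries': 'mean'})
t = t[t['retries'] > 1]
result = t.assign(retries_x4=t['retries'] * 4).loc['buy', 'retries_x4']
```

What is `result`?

32.0

group by action, mean of retries:
        retries
action         
buy         8.0
login       4.0
logout      4.5
view        1.0
filter rows where retries > 1:
        retries
action         
buy         8.0
login       4.0
logout      4.5
add column retries_x4 = t['retries'] * 4:
        retries  retries_x4
action                     
buy         8.0        32.0
login       4.0        16.0
logout      4.5        18.0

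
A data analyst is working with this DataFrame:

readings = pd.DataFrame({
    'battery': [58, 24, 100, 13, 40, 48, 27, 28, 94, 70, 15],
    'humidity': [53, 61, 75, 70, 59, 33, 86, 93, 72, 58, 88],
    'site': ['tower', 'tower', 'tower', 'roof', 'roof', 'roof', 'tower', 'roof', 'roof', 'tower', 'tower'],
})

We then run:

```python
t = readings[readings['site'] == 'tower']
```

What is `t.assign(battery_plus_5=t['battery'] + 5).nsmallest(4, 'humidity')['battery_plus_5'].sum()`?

272

filter rows where site == 'tower':
    battery  humidity   site
0        58        53  tower
1        24        61  tower
2       100        75  tower
6        27        86  tower
9        70        58  tower
10       15        88  tower
add column battery_plus_5 = t['battery'] + 5:
    battery  humidity   site  battery_plus_5
0        58        53  tower              63
1        24        61  tower              29
2       100        75  tower             105
6        27        86  tower              32
9        70        58  tower              75
10       15        88  tower              20
take 4 rows with smallest humidity:
   battery  humidity   site  battery_plus_5
0       58        53  tower              63
9       70        58  tower              75
1       24        61  tower              29
2      100        75  tower             105
Taking the sum of column 'battery_plus_5' gives 272.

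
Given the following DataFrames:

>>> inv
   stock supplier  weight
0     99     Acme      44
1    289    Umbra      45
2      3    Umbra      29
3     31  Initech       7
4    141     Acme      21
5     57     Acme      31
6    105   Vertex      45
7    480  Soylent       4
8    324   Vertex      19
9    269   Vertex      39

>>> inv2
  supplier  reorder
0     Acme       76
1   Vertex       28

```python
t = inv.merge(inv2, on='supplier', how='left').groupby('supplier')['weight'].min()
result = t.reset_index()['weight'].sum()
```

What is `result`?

merge on 'supplier' (how='left') → 10 rows:
   stock supplier  weight  reorder
0     99     Acme      44     76.0
1    289    Umbra      45      NaN
2      3    Umbra      29      NaN
3     31  Initech       7      NaN
4    141     Acme      21     76.0
5     57     Acme      31     76.0
6    105   Vertex      45     28.0
7    480  Soylent       4      NaN
8    324   Vertex      19     28.0
9    269   Vertex      39     28.0
group by supplier, min of weight:
supplier
Acme       21
Initech     7
Soylent     4
Umbra      29
Vertex     19
Name: weight, dtype: int64
reset_index():
  supplier  weight
0     Acme      21
1  Initech       7
2  Soylent       4
3    Umbra      29
4   Vertex      19

80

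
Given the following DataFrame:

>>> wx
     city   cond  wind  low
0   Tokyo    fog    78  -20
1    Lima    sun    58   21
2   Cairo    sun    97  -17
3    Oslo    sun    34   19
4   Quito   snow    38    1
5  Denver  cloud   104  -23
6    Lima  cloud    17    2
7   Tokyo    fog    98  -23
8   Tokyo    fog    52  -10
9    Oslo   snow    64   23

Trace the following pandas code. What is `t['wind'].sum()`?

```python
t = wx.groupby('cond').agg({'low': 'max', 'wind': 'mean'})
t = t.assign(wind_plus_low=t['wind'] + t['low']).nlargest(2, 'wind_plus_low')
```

group by cond: max(low), mean(wind):
       low  wind
cond            
cloud    2  60.5
fog    -10  76.0
snow    23  51.0
sun     21  63.0
add column wind_plus_low = t['wind'] + t['low']:
       low  wind  wind_plus_low
cond                           
cloud    2  60.5           62.5
fog    -10  76.0           66.0
snow    23  51.0           74.0
sun     21  63.0           84.0
take 2 rows with largest wind_plus_low:
      low  wind  wind_plus_low
cond                          
sun    21  63.0           84.0
snow   23  51.0           74.0
Reading off the sum of column 'wind', we get 114.0.

114.0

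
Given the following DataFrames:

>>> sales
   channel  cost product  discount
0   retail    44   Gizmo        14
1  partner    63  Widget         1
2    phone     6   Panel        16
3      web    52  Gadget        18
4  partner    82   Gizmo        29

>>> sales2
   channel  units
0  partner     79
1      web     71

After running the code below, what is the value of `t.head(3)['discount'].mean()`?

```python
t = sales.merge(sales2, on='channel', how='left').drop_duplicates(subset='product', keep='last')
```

11.6666666667

merge on 'channel' (how='left') → 5 rows:
   channel  cost product  discount  units
0   retail    44   Gizmo        14    NaN
1  partner    63  Widget         1   79.0
2    phone     6   Panel        16    NaN
3      web    52  Gadget        18   71.0
4  partner    82   Gizmo        29   79.0
drop duplicate product (keep=last):
   channel  cost product  discount  units
1  partner    63  Widget         1   79.0
2    phone     6   Panel        16    NaN
3      web    52  Gadget        18   71.0
4  partner    82   Gizmo        29   79.0
take first 3 rows:
   channel  cost product  discount  units
1  partner    63  Widget         1   79.0
2    phone     6   Panel        16    NaN
3      web    52  Gadget        18   71.0
Hence 11.6666666667.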